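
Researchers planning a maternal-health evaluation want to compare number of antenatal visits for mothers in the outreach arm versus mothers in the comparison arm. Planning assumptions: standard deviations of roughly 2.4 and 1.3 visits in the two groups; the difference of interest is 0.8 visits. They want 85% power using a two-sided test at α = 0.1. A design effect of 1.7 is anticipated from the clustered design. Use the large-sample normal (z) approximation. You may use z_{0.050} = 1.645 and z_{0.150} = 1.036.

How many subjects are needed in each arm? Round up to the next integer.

n = (z_{α/2} + z_β)² · (σ₁² + σ₂²) / δ²
  = (1.645 + 1.036)² · (2.4² + 1.3² = 7.45) / 0.8²
  = 7.1878 · 7.45 / 0.64
  = 83.67
Design effect: 1.7 × 83.67 = 142.24.
Round up → n = 143 per group.

n = 143 per group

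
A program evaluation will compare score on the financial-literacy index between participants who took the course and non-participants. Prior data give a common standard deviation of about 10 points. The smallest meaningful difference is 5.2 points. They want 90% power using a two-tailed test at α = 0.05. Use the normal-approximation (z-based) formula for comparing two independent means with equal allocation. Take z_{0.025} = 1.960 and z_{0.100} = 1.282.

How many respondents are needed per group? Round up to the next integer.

n = (z_{α/2} + z_β)² · (σ₁² + σ₂²) / δ²
  = (1.960 + 1.282)² · (2·10² = 200) / 5.2²
  = 10.5106 · 200 / 27.04
  = 77.74
Round up → n = 78 per group.

n = 78 per group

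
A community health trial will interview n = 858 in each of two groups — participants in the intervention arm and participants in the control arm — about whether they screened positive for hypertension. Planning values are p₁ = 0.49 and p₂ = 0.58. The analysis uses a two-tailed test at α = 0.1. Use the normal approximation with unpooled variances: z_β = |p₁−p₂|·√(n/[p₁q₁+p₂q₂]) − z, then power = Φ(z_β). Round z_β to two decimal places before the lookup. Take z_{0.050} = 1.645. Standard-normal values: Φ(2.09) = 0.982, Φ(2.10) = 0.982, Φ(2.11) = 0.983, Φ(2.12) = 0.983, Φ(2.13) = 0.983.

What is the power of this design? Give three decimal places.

z_β = |p₁−p₂|·√(n/[p₁q₁+p₂q₂]) − z_{α/2}
    = 0.09 · √(858/0.4935) − 1.645
    = 0.09 · 41.6965 − 1.645
    = 3.7527 − 1.645 = 2.1077 → 2.11
Power = Φ(2.11) = 0.983.

Power ≈ 0.983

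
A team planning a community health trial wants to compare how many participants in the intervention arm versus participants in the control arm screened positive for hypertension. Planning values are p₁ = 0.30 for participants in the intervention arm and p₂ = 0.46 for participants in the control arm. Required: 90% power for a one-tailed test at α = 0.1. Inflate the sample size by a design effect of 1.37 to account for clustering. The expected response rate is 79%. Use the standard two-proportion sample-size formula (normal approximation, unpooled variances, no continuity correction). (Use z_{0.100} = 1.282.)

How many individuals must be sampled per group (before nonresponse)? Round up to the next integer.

n = 205 per group

n = (z_α + z_β)² · [p₁(1−p₁) + p₂(1−p₂)] / (p₁ − p₂)²
  = (1.282 + 1.282)² · (0.30·0.70 + 0.46·0.54) / (-0.16)²
  = (2.564)² · (0.2100 + 0.2484) / 0.0256
  = 6.5741 · 0.4584 / 0.0256
  = 117.72
Design effect: 1.37 × 117.72 = 161.27.
Adjust for 79% response: 161.27 / 0.79 = 204.14.
Round up → n = 205 per group.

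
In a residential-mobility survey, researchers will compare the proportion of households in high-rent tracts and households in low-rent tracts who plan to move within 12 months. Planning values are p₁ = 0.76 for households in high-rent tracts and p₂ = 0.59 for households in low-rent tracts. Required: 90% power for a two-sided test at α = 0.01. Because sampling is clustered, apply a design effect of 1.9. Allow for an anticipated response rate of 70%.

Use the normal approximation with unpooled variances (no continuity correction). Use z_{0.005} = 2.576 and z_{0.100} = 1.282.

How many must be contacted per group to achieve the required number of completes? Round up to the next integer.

n = 594 per group

n = (z_{α/2} + z_β)² · [p₁(1−p₁) + p₂(1−p₂)] / (p₁ − p₂)²
  = (2.576 + 1.282)² · (0.76·0.24 + 0.59·0.41) / (0.17)²
  = (3.858)² · (0.1824 + 0.2419) / 0.0289
  = 14.8842 · 0.4243 / 0.0289
  = 218.52
Design effect: 1.9 × 218.52 = 415.20.
Adjust for 70% response: 415.20 / 0.70 = 593.14.
Round up → n = 594 per group.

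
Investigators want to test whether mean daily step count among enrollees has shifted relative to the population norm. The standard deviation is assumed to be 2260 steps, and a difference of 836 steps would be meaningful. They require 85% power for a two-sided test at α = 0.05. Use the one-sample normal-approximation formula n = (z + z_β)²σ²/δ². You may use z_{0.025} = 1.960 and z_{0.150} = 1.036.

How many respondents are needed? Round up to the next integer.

n = (z_{α/2} + z_β)² · σ² / δ²
  = (1.960 + 1.036)² · 2260² / 836²
  = 8.9760 · 5107600 / 698896
  = 65.60
Round up → n = 66.

n = 66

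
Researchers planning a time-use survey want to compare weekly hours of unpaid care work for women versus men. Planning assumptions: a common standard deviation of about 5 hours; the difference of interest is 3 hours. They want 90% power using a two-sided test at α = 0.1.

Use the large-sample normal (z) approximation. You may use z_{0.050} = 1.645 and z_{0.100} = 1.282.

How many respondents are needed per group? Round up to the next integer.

n = 48 per group

n = (z_{α/2} + z_β)² · (σ₁² + σ₂²) / δ²
  = (1.645 + 1.282)² · (2·5² = 50) / 3²
  = 8.5673 · 50 / 9
  = 47.60
Round up → n = 48 per group.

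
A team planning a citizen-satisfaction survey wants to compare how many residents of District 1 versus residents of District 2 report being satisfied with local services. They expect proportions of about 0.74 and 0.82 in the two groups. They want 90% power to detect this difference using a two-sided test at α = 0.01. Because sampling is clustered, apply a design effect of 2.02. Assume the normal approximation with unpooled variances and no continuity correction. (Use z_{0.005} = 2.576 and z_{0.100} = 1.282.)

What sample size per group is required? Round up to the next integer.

n = (z_{α/2} + z_β)² · [p₁(1−p₁) + p₂(1−p₂)] / (p₁ − p₂)²
  = (2.576 + 1.282)² · (0.74·0.26 + 0.82·0.18) / (-0.08)²
  = (3.858)² · (0.1924 + 0.1476) / 0.0064
  = 14.8842 · 0.3400 / 0.0064
  = 790.72
Design effect: 2.02 × 790.72 = 1597.26.
Round up → n = 1598 per group.

n = 1598 per group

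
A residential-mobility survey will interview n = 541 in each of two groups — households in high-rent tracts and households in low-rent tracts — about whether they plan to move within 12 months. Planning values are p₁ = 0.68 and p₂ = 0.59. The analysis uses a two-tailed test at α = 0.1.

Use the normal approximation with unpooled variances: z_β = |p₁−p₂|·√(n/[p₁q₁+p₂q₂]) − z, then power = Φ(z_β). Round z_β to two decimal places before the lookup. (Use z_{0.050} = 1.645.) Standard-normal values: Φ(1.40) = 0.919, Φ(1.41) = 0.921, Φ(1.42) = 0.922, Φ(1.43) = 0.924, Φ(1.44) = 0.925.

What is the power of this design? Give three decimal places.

Power ≈ 0.925

z_β = |p₁−p₂|·√(n/[p₁q₁+p₂q₂]) − z_{α/2}
    = 0.09 · √(541/0.4595) − 1.645
    = 0.09 · 34.3128 − 1.645
    = 3.0881 − 1.645 = 1.4431 → 1.44
Power = Φ(1.44) = 0.925.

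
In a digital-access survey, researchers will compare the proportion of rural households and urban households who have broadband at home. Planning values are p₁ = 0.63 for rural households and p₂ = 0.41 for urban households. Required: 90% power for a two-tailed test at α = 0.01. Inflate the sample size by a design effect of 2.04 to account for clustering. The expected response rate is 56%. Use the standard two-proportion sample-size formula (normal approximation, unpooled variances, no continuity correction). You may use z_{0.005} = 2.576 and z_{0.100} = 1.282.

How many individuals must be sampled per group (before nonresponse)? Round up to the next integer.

n = 533 per group

n = (z_{α/2} + z_β)² · [p₁(1−p₁) + p₂(1−p₂)] / (p₁ − p₂)²
  = (2.576 + 1.282)² · (0.63·0.37 + 0.41·0.59) / (0.22)²
  = (3.858)² · (0.2331 + 0.2419) / 0.0484
  = 14.8842 · 0.4750 / 0.0484
  = 146.07
Design effect: 2.04 × 146.07 = 297.99.
Adjust for 56% response: 297.99 / 0.56 = 532.13.
Round up → n = 533 per group.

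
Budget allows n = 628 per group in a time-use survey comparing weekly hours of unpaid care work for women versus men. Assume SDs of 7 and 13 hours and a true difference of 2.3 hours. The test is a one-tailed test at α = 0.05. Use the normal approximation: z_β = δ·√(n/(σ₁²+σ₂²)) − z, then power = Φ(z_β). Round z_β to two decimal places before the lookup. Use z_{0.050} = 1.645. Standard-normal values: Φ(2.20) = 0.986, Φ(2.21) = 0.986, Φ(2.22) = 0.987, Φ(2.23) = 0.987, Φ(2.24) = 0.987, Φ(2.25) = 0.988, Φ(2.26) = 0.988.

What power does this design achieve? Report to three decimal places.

Power ≈ 0.988

z_β = δ·√(n/(σ₁²+σ₂²)) − z_α
    = 2.3 · √(628/218) − 1.645
    = 2.3 · 1.69727 − 1.645
    = 3.9037 − 1.645 = 2.2587 → 2.26
Power = Φ(2.26) = 0.988.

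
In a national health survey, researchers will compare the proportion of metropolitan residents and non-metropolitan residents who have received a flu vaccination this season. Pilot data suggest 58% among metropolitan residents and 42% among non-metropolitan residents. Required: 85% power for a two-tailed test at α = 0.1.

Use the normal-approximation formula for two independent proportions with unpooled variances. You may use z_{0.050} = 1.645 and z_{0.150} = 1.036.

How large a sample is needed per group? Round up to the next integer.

n = (z_{α/2} + z_β)² · [p₁(1−p₁) + p₂(1−p₂)] / (p₁ − p₂)²
  = (1.645 + 1.036)² · (0.58·0.42 + 0.42·0.58) / (0.16)²
  = (2.681)² · (0.2436 + 0.2436) / 0.0256
  = 7.1878 · 0.4872 / 0.0256
  = 136.79
Round up → n = 137 per group.

n = 137 per group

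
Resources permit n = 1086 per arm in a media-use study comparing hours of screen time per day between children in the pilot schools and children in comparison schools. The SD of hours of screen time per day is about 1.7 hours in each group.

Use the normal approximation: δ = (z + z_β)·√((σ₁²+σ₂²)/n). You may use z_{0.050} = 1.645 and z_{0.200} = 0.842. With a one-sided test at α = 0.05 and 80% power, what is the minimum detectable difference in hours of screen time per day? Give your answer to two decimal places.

δ = (z_α + z_β) · √((σ₁²+σ₂²)/n)
  = (1.645 + 0.842) · √(5.78/1086)
  = 2.487 · √0.00532
  = 2.487 · 0.0730
  = 0.1814

Minimum detectable difference ≈ 0.18 hours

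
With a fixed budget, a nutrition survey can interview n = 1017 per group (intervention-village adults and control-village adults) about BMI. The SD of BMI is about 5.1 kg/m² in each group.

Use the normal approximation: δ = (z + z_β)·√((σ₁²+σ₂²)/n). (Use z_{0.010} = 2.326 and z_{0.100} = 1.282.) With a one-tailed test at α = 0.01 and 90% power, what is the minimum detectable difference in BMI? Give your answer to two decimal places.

Minimum detectable difference ≈ 0.82 kg/m²

δ = (z_α + z_β) · √((σ₁²+σ₂²)/n)
  = (2.326 + 1.282) · √(52.02/1017)
  = 3.608 · √0.05115
  = 3.608 · 0.2262
  = 0.8160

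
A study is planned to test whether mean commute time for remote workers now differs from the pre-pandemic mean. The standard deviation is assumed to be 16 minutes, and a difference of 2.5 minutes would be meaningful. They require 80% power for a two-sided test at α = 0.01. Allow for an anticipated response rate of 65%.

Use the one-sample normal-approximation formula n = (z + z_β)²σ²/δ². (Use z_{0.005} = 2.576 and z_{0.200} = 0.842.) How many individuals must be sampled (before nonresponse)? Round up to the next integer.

n = (z_{α/2} + z_β)² · σ² / δ²
  = (2.576 + 0.842)² · 16² / 2.5²
  = 11.6827 · 256 / 6.25
  = 478.52
Adjust for 65% response: 478.52 / 0.65 = 736.19.
Round up → n = 737.

n = 737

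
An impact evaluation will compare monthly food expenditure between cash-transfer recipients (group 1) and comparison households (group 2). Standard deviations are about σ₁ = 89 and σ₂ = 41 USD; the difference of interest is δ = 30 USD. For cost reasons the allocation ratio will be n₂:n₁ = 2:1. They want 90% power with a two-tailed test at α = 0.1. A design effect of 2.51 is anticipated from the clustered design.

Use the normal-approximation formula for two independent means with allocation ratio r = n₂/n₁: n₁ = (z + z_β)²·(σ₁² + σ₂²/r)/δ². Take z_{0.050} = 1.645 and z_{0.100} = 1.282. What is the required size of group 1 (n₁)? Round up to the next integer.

n₁ = 210

n₁ = (z_{α/2} + z_β)² · (σ₁² + σ₂²/r) / δ²
   = (1.645 + 1.282)² · (89² + 41²/2) / 30²
   = 8.5673 · (7921 + 840.5) / 900
   = 8.5673 · 8761.5 / 900
   = 83.40
Design effect: 2.51 × 83.40 = 209.34.
Round up → n₁ = 210; n₂ = r·n₁ = 2 × 210 = 420.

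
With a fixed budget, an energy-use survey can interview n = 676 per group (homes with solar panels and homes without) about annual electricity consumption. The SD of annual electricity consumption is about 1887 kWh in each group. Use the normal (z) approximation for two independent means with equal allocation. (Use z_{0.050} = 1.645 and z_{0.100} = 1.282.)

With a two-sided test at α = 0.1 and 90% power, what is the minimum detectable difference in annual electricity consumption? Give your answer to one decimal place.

Minimum detectable difference ≈ 300.4 kWh

δ = (z_{α/2} + z_β) · √((σ₁²+σ₂²)/n)
  = (1.645 + 1.282) · √(7121538/676)
  = 2.927 · √10534.8
  = 2.927 · 102.6393
  = 300.4251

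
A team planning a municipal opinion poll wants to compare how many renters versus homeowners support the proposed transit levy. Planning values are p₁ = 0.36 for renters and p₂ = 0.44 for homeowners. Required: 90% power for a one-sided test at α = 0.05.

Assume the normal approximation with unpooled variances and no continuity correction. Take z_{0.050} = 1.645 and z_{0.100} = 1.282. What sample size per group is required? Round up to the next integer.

n = (z_α + z_β)² · [p₁(1−p₁) + p₂(1−p₂)] / (p₁ − p₂)²
  = (1.645 + 1.282)² · (0.36·0.64 + 0.44·0.56) / (-0.08)²
  = (2.927)² · (0.2304 + 0.2464) / 0.0064
  = 8.5673 · 0.4768 / 0.0064
  = 638.27
Round up → n = 639 per group.

n = 639 per group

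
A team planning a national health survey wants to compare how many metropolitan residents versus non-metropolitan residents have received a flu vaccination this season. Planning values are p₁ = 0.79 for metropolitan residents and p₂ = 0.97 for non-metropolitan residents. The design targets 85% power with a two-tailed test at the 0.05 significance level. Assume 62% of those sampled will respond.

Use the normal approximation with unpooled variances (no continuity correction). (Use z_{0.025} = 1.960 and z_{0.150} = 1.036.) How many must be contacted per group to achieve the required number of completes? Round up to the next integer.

n = (z_{α/2} + z_β)² · [p₁(1−p₁) + p₂(1−p₂)] / (p₁ − p₂)²
  = (1.960 + 1.036)² · (0.79·0.21 + 0.97·0.03) / (-0.18)²
  = (2.996)² · (0.1659 + 0.0291) / 0.0324
  = 8.9760 · 0.1950 / 0.0324
  = 54.02
Adjust for 62% response: 54.02 / 0.62 = 87.13.
Round up → n = 88 per group.

n = 88 per group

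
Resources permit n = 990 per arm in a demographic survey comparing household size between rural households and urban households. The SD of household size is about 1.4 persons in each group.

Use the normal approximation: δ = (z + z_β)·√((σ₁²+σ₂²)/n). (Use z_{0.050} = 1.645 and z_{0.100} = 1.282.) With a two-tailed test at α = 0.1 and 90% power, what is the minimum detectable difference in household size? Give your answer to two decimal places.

Minimum detectable difference ≈ 0.18 persons

δ = (z_{α/2} + z_β) · √((σ₁²+σ₂²)/n)
  = (1.645 + 1.282) · √(3.92/990)
  = 2.927 · √0.00396
  = 2.927 · 0.0629
  = 0.1842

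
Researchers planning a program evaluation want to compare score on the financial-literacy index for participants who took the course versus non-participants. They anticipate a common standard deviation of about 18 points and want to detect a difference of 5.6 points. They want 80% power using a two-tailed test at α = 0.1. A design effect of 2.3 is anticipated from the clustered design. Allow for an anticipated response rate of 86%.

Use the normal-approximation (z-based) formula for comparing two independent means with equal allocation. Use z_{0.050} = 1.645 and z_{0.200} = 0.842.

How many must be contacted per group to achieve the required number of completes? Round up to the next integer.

n = 342 per group

n = (z_{α/2} + z_β)² · (σ₁² + σ₂²) / δ²
  = (1.645 + 0.842)² · (2·18² = 648) / 5.6²
  = 6.1852 · 648 / 31.36
  = 127.81
Design effect: 2.3 × 127.81 = 293.95.
Adjust for 86% response: 293.95 / 0.86 = 341.81.
Round up → n = 342 per group.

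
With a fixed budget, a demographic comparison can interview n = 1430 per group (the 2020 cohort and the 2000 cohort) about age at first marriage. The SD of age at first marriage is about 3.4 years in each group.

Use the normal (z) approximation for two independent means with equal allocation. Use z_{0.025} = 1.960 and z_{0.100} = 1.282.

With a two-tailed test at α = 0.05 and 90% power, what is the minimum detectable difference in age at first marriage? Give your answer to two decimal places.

Minimum detectable difference ≈ 0.41 years

δ = (z_{α/2} + z_β) · √((σ₁²+σ₂²)/n)
  = (1.960 + 1.282) · √(23.12/1430)
  = 3.242 · √0.01617
  = 3.242 · 0.1272
  = 0.4122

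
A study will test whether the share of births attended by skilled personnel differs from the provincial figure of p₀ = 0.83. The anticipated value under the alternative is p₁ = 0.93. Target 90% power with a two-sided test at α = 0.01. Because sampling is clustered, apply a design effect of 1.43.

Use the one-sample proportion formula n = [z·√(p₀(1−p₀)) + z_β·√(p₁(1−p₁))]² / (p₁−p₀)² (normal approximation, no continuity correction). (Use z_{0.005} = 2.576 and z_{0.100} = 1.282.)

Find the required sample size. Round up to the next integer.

n = 240

n = [z_{α/2}·√(p₀q₀) + z_β·√(p₁q₁)]² / (p₁ − p₀)²
  = [2.576·√(0.83·0.17) + 1.282·√(0.93·0.07)]² / (0.10)²
  = [2.576·0.3756 + 1.282·0.2551]² / 0.0100
  = [1.2947]² / 0.0100
  = 167.63
Design effect: 1.43 × 167.63 = 239.71.
Round up → n = 240.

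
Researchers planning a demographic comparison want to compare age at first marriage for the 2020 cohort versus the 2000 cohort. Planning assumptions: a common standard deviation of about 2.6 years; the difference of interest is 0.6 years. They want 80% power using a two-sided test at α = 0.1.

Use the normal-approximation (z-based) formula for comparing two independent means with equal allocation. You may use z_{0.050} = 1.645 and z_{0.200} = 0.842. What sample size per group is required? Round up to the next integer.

n = (z_{α/2} + z_β)² · (σ₁² + σ₂²) / δ²
  = (1.645 + 0.842)² · (2·2.6² = 13.52) / 0.6²
  = 6.1852 · 13.52 / 0.36
  = 232.29
Round up → n = 233 per group.

n = 233 per group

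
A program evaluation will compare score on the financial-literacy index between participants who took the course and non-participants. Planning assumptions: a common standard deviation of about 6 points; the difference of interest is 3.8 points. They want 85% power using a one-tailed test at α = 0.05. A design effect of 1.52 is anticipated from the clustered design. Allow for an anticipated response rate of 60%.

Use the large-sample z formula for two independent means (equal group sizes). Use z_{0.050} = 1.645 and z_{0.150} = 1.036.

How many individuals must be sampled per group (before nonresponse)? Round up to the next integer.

n = (z_α + z_β)² · (σ₁² + σ₂²) / δ²
  = (1.645 + 1.036)² · (2·6² = 72) / 3.8²
  = 7.1878 · 72 / 14.44
  = 35.84
Design effect: 1.52 × 35.84 = 54.48.
Adjust for 60% response: 54.48 / 0.60 = 90.79.
Round up → n = 91 per group.

n = 91 per group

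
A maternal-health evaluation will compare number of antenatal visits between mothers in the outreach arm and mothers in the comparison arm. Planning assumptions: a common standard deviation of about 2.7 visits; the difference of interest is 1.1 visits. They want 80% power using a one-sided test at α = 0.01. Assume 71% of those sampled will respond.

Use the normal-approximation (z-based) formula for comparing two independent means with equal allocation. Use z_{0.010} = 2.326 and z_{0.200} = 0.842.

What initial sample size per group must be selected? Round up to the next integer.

n = 171 per group

n = (z_α + z_β)² · (σ₁² + σ₂²) / δ²
  = (2.326 + 0.842)² · (2·2.7² = 14.58) / 1.1²
  = 10.0362 · 14.58 / 1.21
  = 120.93
Adjust for 71% response: 120.93 / 0.71 = 170.33.
Round up → n = 171 per group.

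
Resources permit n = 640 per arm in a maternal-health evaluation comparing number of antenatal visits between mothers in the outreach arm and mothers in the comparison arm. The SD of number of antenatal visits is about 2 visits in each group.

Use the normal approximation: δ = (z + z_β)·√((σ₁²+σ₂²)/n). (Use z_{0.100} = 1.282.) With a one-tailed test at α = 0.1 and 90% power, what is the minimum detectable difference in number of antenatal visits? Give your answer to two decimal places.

Minimum detectable difference ≈ 0.29 visits

δ = (z_α + z_β) · √((σ₁²+σ₂²)/n)
  = (1.282 + 1.282) · √(8/640)
  = 2.564 · √0.0125
  = 2.564 · 0.1118
  = 0.2867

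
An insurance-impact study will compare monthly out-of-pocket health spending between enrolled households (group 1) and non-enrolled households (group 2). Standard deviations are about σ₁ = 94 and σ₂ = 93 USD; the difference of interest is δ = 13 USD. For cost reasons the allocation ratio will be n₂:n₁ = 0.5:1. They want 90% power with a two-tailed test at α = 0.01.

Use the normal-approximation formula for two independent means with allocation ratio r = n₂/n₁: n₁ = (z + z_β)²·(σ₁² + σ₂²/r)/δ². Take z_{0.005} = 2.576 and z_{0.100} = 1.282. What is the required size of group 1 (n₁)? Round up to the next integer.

n₁ = 2302

n₁ = (z_{α/2} + z_β)² · (σ₁² + σ₂²/r) / δ²
   = (2.576 + 1.282)² · (94² + 93²/0.5) / 13²
   = 14.8842 · (8836 + 17298) / 169
   = 14.8842 · 26134 / 169
   = 2301.67
Round up → n₁ = 2302; n₂ = r·n₁ = 0.5 × 2302 = 1151.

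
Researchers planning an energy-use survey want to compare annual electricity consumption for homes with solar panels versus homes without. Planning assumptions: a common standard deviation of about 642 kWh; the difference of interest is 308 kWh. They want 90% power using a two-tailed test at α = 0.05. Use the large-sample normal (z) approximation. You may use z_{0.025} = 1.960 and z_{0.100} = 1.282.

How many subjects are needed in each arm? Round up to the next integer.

n = (z_{α/2} + z_β)² · (σ₁² + σ₂²) / δ²
  = (1.960 + 1.282)² · (2·642² = 824328) / 308²
  = 10.5106 · 824328 / 94864
  = 91.33
Round up → n = 92 per group.

n = 92 per group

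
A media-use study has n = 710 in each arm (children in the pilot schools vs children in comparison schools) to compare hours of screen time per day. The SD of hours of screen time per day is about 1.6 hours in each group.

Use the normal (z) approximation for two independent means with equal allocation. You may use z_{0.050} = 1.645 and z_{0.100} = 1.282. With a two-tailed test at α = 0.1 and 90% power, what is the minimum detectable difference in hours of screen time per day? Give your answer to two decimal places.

δ = (z_{α/2} + z_β) · √((σ₁²+σ₂²)/n)
  = (1.645 + 1.282) · √(5.12/710)
  = 2.927 · √0.00721
  = 2.927 · 0.0849
  = 0.2486

Minimum detectable difference ≈ 0.25 hours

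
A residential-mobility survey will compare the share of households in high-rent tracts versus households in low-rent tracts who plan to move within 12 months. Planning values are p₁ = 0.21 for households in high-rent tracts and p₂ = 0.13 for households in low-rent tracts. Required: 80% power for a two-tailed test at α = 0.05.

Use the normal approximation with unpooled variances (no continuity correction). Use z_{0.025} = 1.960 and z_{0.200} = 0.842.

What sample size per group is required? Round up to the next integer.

n = 343 per group

n = (z_{α/2} + z_β)² · [p₁(1−p₁) + p₂(1−p₂)] / (p₁ − p₂)²
  = (1.960 + 0.842)² · (0.21·0.79 + 0.13·0.87) / (0.08)²
  = (2.802)² · (0.1659 + 0.1131) / 0.0064
  = 7.8512 · 0.2790 / 0.0064
  = 342.26
Round up → n = 343 per group.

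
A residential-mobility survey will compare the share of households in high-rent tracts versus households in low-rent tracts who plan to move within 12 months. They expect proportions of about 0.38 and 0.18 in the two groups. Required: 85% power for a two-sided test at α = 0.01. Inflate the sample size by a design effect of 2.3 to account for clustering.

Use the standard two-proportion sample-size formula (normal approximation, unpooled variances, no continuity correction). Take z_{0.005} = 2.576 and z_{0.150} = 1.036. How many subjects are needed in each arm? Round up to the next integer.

n = (z_{α/2} + z_β)² · [p₁(1−p₁) + p₂(1−p₂)] / (p₁ − p₂)²
  = (2.576 + 1.036)² · (0.38·0.62 + 0.18·0.82) / (0.20)²
  = (3.612)² · (0.2356 + 0.1476) / 0.0400
  = 13.0465 · 0.3832 / 0.0400
  = 124.99
Design effect: 2.3 × 124.99 = 287.47.
Round up → n = 288 per group.

n = 288 per group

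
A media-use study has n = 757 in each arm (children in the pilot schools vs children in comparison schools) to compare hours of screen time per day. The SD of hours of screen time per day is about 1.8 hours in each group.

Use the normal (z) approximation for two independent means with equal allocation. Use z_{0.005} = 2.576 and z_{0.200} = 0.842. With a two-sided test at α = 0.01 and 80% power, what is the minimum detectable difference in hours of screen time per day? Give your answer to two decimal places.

Minimum detectable difference ≈ 0.32 hours

δ = (z_{α/2} + z_β) · √((σ₁²+σ₂²)/n)
  = (2.576 + 0.842) · √(6.48/757)
  = 3.418 · √0.00856
  = 3.418 · 0.0925
  = 0.3162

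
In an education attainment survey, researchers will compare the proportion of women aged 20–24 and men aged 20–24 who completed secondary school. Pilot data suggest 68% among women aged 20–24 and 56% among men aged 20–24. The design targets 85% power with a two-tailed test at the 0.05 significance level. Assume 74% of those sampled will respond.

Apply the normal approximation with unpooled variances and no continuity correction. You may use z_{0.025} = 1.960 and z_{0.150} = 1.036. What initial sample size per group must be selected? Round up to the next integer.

n = 391 per group

n = (z_{α/2} + z_β)² · [p₁(1−p₁) + p₂(1−p₂)] / (p₁ − p₂)²
  = (1.960 + 1.036)² · (0.68·0.32 + 0.56·0.44) / (0.12)²
  = (2.996)² · (0.2176 + 0.2464) / 0.0144
  = 8.9760 · 0.4640 / 0.0144
  = 289.23
Adjust for 74% response: 289.23 / 0.74 = 390.85.
Round up → n = 391 per group.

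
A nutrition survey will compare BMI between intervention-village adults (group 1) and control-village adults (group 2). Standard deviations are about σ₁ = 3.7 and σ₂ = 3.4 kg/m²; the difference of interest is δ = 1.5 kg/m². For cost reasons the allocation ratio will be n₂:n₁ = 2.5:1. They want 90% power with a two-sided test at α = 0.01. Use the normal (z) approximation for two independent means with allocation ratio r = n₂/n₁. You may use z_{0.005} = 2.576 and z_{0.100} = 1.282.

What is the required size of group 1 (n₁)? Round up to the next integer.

n₁ = 122

n₁ = (z_{α/2} + z_β)² · (σ₁² + σ₂²/r) / δ²
   = (2.576 + 1.282)² · (3.7² + 3.4²/2.5) / 1.5²
   = 14.8842 · (13.69 + 4.624) / 2.25
   = 14.8842 · 18.314 / 2.25
   = 121.15
Round up → n₁ = 122; n₂ = r·n₁ = 2.5 × 122 = 305.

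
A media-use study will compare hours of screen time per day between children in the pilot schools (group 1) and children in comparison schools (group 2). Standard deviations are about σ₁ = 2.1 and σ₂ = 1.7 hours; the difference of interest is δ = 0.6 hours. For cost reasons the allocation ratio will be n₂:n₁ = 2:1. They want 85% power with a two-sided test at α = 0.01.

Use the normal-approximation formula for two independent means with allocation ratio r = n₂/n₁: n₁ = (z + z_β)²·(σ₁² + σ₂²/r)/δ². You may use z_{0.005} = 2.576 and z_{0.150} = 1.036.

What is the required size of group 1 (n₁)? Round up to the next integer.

n₁ = (z_{α/2} + z_β)² · (σ₁² + σ₂²/r) / δ²
   = (2.576 + 1.036)² · (2.1² + 1.7²/2) / 0.6²
   = 13.0465 · (4.41 + 1.445) / 0.36
   = 13.0465 · 5.855 / 0.36
   = 212.19
Round up → n₁ = 213; n₂ = r·n₁ = 2 × 213 = 426.

n₁ = 213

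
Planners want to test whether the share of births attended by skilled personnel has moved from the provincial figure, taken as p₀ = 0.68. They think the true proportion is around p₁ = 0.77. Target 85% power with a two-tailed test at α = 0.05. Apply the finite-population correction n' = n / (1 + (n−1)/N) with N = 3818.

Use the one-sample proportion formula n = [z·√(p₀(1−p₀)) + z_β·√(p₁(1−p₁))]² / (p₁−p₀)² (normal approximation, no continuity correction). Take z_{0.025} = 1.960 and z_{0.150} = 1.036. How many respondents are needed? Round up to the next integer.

n = 213

n = [z_{α/2}·√(p₀q₀) + z_β·√(p₁q₁)]² / (p₁ − p₀)²
  = [1.960·√(0.68·0.32) + 1.036·√(0.77·0.23)]² / (0.09)²
  = [1.960·0.4665 + 1.036·0.4208]² / 0.0081
  = [1.3503]² / 0.0081
  = 225.09
Finite-population correction (N = 3818): 225.09 / (1 + (225.09 − 1)/3818) = 212.61.
Round up → n = 213.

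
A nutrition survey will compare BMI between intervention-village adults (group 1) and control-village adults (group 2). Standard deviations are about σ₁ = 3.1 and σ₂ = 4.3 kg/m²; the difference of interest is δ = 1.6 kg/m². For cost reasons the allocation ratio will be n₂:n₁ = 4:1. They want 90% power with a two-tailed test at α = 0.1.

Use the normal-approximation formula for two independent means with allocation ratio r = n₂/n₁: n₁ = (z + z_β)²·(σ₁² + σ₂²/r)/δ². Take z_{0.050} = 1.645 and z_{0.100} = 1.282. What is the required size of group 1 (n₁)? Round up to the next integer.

n₁ = (z_{α/2} + z_β)² · (σ₁² + σ₂²/r) / δ²
   = (1.645 + 1.282)² · (3.1² + 4.3²/4) / 1.6²
   = 8.5673 · (9.61 + 4.6225) / 2.56
   = 8.5673 · 14.2325 / 2.56
   = 47.63
Round up → n₁ = 48; n₂ = r·n₁ = 4 × 48 = 192.

n₁ = 48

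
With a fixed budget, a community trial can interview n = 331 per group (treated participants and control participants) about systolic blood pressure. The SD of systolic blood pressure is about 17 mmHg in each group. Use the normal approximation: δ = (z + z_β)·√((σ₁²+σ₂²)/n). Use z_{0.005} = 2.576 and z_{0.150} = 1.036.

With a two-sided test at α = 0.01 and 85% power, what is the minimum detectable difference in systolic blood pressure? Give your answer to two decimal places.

δ = (z_{α/2} + z_β) · √((σ₁²+σ₂²)/n)
  = (2.576 + 1.036) · √(578/331)
  = 3.612 · √1.7462
  = 3.612 · 1.3214
  = 4.7731

Minimum detectable difference ≈ 4.77 mmHg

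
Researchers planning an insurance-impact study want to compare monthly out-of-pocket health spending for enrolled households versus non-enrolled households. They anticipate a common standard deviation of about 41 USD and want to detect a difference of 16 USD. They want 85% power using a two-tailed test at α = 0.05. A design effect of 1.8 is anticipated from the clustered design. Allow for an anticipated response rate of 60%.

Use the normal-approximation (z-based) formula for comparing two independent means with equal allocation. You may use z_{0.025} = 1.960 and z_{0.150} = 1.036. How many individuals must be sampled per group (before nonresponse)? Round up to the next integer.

n = (z_{α/2} + z_β)² · (σ₁² + σ₂²) / δ²
  = (1.960 + 1.036)² · (2·41² = 3362) / 16²
  = 8.9760 · 3362 / 256
  = 117.88
Design effect: 1.8 × 117.88 = 212.18.
Adjust for 60% response: 212.18 / 0.60 = 353.64.
Round up → n = 354 per group.

n = 354 per group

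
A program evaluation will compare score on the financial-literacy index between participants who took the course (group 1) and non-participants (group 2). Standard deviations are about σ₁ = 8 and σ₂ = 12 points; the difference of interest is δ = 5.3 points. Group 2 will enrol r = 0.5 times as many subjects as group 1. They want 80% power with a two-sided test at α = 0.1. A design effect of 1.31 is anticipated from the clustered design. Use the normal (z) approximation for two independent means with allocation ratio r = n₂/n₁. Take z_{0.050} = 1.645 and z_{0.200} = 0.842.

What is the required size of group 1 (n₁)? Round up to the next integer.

n₁ = 102

n₁ = (z_{α/2} + z_β)² · (σ₁² + σ₂²/r) / δ²
   = (1.645 + 0.842)² · (8² + 12²/0.5) / 5.3²
   = 6.1852 · (64 + 288) / 28.09
   = 6.1852 · 352 / 28.09
   = 77.51
Design effect: 1.31 × 77.51 = 101.53.
Round up → n₁ = 102; n₂ = r·n₁ = 0.5 × 102 = 51.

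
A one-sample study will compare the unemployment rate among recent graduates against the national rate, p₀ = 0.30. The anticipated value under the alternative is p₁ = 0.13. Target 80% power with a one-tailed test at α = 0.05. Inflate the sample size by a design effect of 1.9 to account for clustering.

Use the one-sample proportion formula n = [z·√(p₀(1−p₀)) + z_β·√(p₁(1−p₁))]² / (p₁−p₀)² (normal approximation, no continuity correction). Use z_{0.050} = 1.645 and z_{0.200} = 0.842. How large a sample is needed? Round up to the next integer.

n = [z_α·√(p₀q₀) + z_β·√(p₁q₁)]² / (p₁ − p₀)²
  = [1.645·√(0.30·0.70) + 0.842·√(0.13·0.87)]² / (-0.17)²
  = [1.645·0.4583 + 0.842·0.3363]² / 0.0289
  = [1.0370]² / 0.0289
  = 37.21
Design effect: 1.9 × 37.21 = 70.70.
Round up → n = 71.

n = 71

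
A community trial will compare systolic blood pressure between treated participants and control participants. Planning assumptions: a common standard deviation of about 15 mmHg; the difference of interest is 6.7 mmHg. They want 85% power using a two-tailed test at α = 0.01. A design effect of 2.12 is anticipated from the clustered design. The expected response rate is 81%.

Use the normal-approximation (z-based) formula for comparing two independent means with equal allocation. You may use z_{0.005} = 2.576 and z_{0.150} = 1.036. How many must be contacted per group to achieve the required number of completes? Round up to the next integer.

n = (z_{α/2} + z_β)² · (σ₁² + σ₂²) / δ²
  = (2.576 + 1.036)² · (2·15² = 450) / 6.7²
  = 13.0465 · 450 / 44.89
  = 130.79
Design effect: 2.12 × 130.79 = 277.26.
Adjust for 81% response: 277.26 / 0.81 = 342.30.
Round up → n = 343 per group.

n = 343 per group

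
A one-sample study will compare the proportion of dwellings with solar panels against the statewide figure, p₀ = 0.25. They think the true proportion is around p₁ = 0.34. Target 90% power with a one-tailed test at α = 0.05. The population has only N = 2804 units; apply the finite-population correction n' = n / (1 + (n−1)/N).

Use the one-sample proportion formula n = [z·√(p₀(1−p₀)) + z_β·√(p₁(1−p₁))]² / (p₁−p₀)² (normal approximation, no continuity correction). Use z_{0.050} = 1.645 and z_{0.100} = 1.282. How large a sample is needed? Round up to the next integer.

n = [z_α·√(p₀q₀) + z_β·√(p₁q₁)]² / (p₁ − p₀)²
  = [1.645·√(0.25·0.75) + 1.282·√(0.34·0.66)]² / (0.09)²
  = [1.645·0.4330 + 1.282·0.4737]² / 0.0081
  = [1.3196]² / 0.0081
  = 214.98
Finite-population correction (N = 2804): 214.98 / (1 + (214.98 − 1)/2804) = 199.74.
Round up → n = 200.

n = 200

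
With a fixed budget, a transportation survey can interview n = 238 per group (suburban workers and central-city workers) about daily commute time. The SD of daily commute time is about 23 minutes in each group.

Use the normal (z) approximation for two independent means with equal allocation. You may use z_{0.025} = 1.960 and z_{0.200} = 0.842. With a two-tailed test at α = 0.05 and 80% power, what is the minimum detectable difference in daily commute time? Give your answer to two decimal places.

Minimum detectable difference ≈ 5.91 minutes

δ = (z_{α/2} + z_β) · √((σ₁²+σ₂²)/n)
  = (1.960 + 0.842) · √(1058/238)
  = 2.802 · √4.4454
  = 2.802 · 2.1084
  = 5.9078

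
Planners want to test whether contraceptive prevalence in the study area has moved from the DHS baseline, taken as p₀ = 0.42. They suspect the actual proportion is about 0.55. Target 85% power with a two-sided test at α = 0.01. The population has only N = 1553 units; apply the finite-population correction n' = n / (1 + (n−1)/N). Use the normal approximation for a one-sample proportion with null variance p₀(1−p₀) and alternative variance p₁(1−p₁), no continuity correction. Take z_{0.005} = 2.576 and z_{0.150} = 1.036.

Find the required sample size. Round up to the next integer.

n = [z_{α/2}·√(p₀q₀) + z_β·√(p₁q₁)]² / (p₁ − p₀)²
  = [2.576·√(0.42·0.58) + 1.036·√(0.55·0.45)]² / (0.13)²
  = [2.576·0.4936 + 1.036·0.4975]² / 0.0169
  = [1.7868]² / 0.0169
  = 188.92
Finite-population correction (N = 1553): 188.92 / (1 + (188.92 − 1)/1553) = 168.52.
Round up → n = 169.

n = 169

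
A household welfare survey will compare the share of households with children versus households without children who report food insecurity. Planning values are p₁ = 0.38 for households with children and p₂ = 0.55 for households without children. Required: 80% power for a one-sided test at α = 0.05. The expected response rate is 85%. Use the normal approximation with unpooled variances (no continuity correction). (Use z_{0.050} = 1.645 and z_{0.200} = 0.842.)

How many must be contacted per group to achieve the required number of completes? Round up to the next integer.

n = (z_α + z_β)² · [p₁(1−p₁) + p₂(1−p₂)] / (p₁ − p₂)²
  = (1.645 + 0.842)² · (0.38·0.62 + 0.55·0.45) / (-0.17)²
  = (2.487)² · (0.2356 + 0.2475) / 0.0289
  = 6.1852 · 0.4831 / 0.0289
  = 103.39
Adjust for 85% response: 103.39 / 0.85 = 121.64.
Round up → n = 122 per group.

n = 122 per group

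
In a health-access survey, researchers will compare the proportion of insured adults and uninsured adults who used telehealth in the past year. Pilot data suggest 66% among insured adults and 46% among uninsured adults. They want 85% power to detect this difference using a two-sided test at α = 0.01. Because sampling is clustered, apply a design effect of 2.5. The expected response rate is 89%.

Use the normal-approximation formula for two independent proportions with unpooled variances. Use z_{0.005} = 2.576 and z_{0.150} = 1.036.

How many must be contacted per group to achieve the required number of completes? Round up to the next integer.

n = (z_{α/2} + z_β)² · [p₁(1−p₁) + p₂(1−p₂)] / (p₁ − p₂)²
  = (2.576 + 1.036)² · (0.66·0.34 + 0.46·0.54) / (0.20)²
  = (3.612)² · (0.2244 + 0.2484) / 0.0400
  = 13.0465 · 0.4728 / 0.0400
  = 154.21
Design effect: 2.5 × 154.21 = 385.53.
Adjust for 89% response: 385.53 / 0.89 = 433.17.
Round up → n = 434 per group.

n = 434 per group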